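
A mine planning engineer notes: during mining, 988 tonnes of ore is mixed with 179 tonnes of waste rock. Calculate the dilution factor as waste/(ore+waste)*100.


15.3385%

Total material = ore + waste
= 988 + 179 = 1167 tonnes
Dilution = waste / total * 100
= 179 / 1167 * 100
= 0.1533847472 * 100
= 15.3385%


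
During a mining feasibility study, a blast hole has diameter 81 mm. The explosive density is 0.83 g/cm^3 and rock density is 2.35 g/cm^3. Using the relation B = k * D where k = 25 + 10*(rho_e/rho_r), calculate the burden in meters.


2.3111 m

First, compute k:
rho_e / rho_r = 0.83 / 2.35 = 0.3531914894
k = 25 + 10 * 0.3531914894 = 28.53191489
Then, compute burden:
B = k * D / 1000 = 28.53191489 * 81 / 1000
= 2311.085106 / 1000
= 2.3111 m


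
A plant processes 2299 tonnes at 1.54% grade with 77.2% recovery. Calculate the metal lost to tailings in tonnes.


Total metal in feed:
= 2299 * 1.54 / 100 = 35.4046 tonnes
Metal recovered:
= 35.4046 * 77.2 / 100 = 27.3323512 tonnes
Metal lost to tailings:
= 35.4046 - 27.3323512
= 8.0722 tonnes

8.0722 tonnes


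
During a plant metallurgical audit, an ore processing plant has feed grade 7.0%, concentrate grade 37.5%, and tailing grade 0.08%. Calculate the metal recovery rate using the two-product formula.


Using the two-product formula:
R = 100 * c * (f - t) / (f * (c - t))
Numerator = 100 * 37.5 * (7.0 - 0.08)
= 100 * 37.5 * 6.92
= 25950.0
Denominator = 7.0 * (37.5 - 0.08)
= 7.0 * 37.42
= 261.94
R = 25950.0 / 261.94
= 99.0685%

99.0685%


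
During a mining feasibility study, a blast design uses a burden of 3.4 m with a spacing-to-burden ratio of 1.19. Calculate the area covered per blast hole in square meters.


First, find the spacing:
Spacing = burden * ratio = 3.4 * 1.19
= 4.046 m
Then, calculate the area:
Area = burden * spacing = 3.4 * 4.046
= 13.7564 m^2

13.7564 m^2


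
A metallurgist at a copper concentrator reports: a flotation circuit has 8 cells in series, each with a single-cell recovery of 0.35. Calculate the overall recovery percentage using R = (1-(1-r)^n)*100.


Complement of single-cell recovery:
1 - r = 1 - 0.35 = 0.65
Raise to power n:
(1 - r)^8 = 0.65^8 = 0.03186448129
Overall recovery:
R = (1 - 0.03186448129) * 100
= 96.8136%

96.8136%


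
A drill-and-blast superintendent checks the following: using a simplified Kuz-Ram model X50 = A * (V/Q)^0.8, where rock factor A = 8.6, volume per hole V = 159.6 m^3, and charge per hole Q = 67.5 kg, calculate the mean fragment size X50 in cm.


Compute V/Q:
V/Q = 159.6 / 67.5 = 2.364444444
Raise to the power 0.8:
(V/Q)^0.8 = 2.364444444^0.8 = 1.990596753
Multiply by A:
X50 = 8.6 * 1.990596753
= 17.1191 cm

17.1191 cm


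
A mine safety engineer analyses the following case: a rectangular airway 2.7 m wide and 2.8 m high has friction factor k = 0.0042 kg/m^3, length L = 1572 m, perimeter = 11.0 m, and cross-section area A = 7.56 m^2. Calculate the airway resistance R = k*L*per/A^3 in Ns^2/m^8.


0.1681 Ns^2/m^8

Compute the numerator:
k * L * per = 0.0042 * 1572 * 11.0
= 72.6264
Compute the denominator:
A^3 = 7.56^3 = 432.081216
Resistance:
R = 72.6264 / 432.081216
= 0.1681 Ns^2/m^8


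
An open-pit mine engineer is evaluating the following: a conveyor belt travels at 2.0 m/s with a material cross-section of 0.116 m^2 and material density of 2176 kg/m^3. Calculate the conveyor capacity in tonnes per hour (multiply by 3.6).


Volumetric flow = speed * area
= 2.0 * 0.116 = 0.232 m^3/s
Mass flow = volumetric * density
= 0.232 * 2176 = 504.832 kg/s
Convert to t/h: multiply by 3.6
Capacity = 504.832 * 3.6
= 1817.3952 t/h

1817.3952 t/h


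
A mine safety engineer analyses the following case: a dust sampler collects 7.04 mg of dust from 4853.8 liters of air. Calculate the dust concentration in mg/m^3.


Convert liters to m^3: 1 m^3 = 1000 L
Concentration = mass / volume * 1000
= 7.04 / 4853.8 * 1000
= 0.001450409988 * 1000
= 1.4504 mg/m^3

1.4504 mg/m^3


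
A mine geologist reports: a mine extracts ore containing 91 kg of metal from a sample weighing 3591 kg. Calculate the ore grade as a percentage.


2.5341%

Ore grade = (metal mass / ore mass) * 100
= (91 / 3591) * 100
= 0.0253411306 * 100
= 2.5341%


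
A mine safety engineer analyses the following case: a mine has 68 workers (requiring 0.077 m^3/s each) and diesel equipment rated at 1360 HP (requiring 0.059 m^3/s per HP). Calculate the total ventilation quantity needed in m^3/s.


Airflow for workers:
Q_people = 68 * 0.077 = 5.236 m^3/s
Airflow for diesel equipment:
Q_diesel = 1360 * 0.059 = 80.24 m^3/s
Total ventilation:
Q_total = 5.236 + 80.24
= 85.476 m^3/s

85.476 m^3/s


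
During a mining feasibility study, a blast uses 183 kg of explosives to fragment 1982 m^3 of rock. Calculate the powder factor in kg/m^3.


0.0923 kg/m^3

Powder factor = explosive mass / rock volume
= 183 / 1982
= 0.0923 kg/m^3


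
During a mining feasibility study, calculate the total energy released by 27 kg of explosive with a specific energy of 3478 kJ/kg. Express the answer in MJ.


93.906 MJ

Energy = mass * specific_energy / 1000
= 27 * 3478 / 1000
= 93906 / 1000
= 93.906 MJ


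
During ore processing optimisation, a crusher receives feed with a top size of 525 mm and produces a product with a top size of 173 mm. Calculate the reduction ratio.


Reduction ratio = feed size / product size
= 525 / 173
= 3.0347

3.0347


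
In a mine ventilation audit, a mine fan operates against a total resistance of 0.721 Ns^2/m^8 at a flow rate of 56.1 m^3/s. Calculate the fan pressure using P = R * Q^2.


Compute Q^2:
Q^2 = 56.1^2 = 3147.21
Compute pressure:
P = R * Q^2 = 0.721 * 3147.21
= 2269.1384 Pa

2269.1384 Pa


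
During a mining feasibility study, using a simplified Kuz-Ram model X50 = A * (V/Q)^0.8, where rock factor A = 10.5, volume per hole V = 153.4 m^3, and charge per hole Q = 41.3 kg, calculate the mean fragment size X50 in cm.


Compute V/Q:
V/Q = 153.4 / 41.3 = 3.714285714
Raise to the power 0.8:
(V/Q)^0.8 = 3.714285714^0.8 = 2.856934255
Multiply by A:
X50 = 10.5 * 2.856934255
= 29.9978 cm

29.9978 cm


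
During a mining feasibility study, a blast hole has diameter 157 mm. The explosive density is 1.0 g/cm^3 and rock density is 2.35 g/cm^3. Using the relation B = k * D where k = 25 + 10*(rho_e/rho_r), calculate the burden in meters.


4.5931 m

First, compute k:
rho_e / rho_r = 1.0 / 2.35 = 0.4255319149
k = 25 + 10 * 0.4255319149 = 29.25531915
Then, compute burden:
B = k * D / 1000 = 29.25531915 * 157 / 1000
= 4593.085106 / 1000
= 4.5931 m


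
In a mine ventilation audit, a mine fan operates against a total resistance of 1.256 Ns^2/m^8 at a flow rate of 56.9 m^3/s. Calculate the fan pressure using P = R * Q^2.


Compute Q^2:
Q^2 = 56.9^2 = 3237.61
Compute pressure:
P = R * Q^2 = 1.256 * 3237.61
= 4066.4382 Pa

4066.4382 Pa


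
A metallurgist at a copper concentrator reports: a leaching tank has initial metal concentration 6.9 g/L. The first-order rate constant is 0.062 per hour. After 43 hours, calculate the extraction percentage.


93.047%

Compute the exponent:
-k * t = -0.062 * 43 = -2.666
Remaining concentration:
C = 6.9 * exp(-2.666)
= 6.9 * 0.06952978897
= 0.4797555439 g/L
Extracted = 6.9 - 0.4797555439 = 6.420244456 g/L
Extraction % = 6.420244456 / 6.9 * 100
= 93.047%


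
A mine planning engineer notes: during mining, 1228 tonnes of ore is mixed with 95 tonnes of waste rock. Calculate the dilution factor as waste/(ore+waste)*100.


Total material = ore + waste
= 1228 + 95 = 1323 tonnes
Dilution = waste / total * 100
= 95 / 1323 * 100
= 0.07180650038 * 100
= 7.1807%

7.1807%


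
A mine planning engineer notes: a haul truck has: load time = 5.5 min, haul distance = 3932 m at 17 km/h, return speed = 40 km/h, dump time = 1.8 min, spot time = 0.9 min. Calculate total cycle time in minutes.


27.9756 min

Convert haul speed to m/min: 17 * 1000/60 = 283.3333333 m/min
Haul time = 3932 / 283.3333333 = 13.87764706 min
Convert return speed to m/min: 40 * 1000/60 = 666.6666667 m/min
Return time = 3932 / 666.6666667 = 5.898 min
Total cycle time:
= 5.5 + 13.87764706 + 1.8 + 5.898 + 0.9
= 27.9756 min


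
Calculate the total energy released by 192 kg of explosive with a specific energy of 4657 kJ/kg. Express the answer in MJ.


Energy = mass * specific_energy / 1000
= 192 * 4657 / 1000
= 894144 / 1000
= 894.144 MJ

894.144 MJ


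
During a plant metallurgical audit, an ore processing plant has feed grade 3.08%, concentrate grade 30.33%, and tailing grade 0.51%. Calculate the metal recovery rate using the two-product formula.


84.8686%

Using the two-product formula:
R = 100 * c * (f - t) / (f * (c - t))
Numerator = 100 * 30.33 * (3.08 - 0.51)
= 100 * 30.33 * 2.57
= 7794.81
Denominator = 3.08 * (30.33 - 0.51)
= 3.08 * 29.82
= 91.8456
R = 7794.81 / 91.8456
= 84.8686%


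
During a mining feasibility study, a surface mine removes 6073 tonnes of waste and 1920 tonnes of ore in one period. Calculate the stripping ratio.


3.163

Stripping ratio = waste tonnage / ore tonnage
= 6073 / 1920
= 3.163


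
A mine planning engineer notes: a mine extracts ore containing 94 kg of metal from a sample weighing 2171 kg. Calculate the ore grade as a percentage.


4.3298%

Ore grade = (metal mass / ore mass) * 100
= (94 / 2171) * 100
= 0.04329801935 * 100
= 4.3298%


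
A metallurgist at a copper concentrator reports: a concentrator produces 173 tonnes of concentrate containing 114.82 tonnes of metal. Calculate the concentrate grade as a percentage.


66.3699%

Grade = (metal in concentrate / concentrate mass) * 100
= (114.82 / 173) * 100
= 0.663699422 * 100
= 66.3699%


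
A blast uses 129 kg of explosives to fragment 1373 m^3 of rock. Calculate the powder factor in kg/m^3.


Powder factor = explosive mass / rock volume
= 129 / 1373
= 0.094 kg/m^3

0.094 kg/m^3


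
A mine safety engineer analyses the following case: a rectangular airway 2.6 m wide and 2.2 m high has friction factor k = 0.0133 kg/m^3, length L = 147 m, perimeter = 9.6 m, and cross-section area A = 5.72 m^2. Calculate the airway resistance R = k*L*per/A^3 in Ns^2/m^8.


Compute the numerator:
k * L * per = 0.0133 * 147 * 9.6
= 18.76896
Compute the denominator:
A^3 = 5.72^3 = 187.149248
Resistance:
R = 18.76896 / 187.149248
= 0.1003 Ns^2/m^8

0.1003 Ns^2/m^8


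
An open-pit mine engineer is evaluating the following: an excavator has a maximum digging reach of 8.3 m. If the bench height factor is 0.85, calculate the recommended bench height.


Bench height = reach * factor
= 8.3 * 0.85
= 7.055 m

7.055 m


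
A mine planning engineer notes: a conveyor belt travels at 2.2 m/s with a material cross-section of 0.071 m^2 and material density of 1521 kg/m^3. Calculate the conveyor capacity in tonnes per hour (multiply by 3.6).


855.2887 t/h

Volumetric flow = speed * area
= 2.2 * 0.071 = 0.1562 m^3/s
Mass flow = volumetric * density
= 0.1562 * 1521 = 237.5802 kg/s
Convert to t/h: multiply by 3.6
Capacity = 237.5802 * 3.6
= 855.2887 t/h


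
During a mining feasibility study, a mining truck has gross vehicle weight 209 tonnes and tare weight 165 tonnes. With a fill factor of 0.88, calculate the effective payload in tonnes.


38.72 tonnes

Maximum payload = gross - tare
= 209 - 165 = 44 tonnes
Effective payload = max payload * fill factor
= 44 * 0.88
= 38.72 tonnes


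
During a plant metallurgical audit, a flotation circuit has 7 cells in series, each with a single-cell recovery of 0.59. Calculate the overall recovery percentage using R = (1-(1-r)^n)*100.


Complement of single-cell recovery:
1 - r = 1 - 0.59 = 0.41
Raise to power n:
(1 - r)^7 = 0.41^7 = 0.001947542739
Overall recovery:
R = (1 - 0.001947542739) * 100
= 99.8052%

99.8052%


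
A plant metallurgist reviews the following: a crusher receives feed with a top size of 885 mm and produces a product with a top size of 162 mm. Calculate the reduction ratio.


5.463

Reduction ratio = feed size / product size
= 885 / 162
= 5.463


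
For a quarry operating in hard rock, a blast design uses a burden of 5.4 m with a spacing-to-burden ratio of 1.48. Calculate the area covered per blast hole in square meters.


43.1568 m^2

First, find the spacing:
Spacing = burden * ratio = 5.4 * 1.48
= 7.992 m
Then, calculate the area:
Area = burden * spacing = 5.4 * 7.992
= 43.1568 m^2


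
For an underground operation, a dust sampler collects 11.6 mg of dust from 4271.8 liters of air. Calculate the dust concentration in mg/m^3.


2.7155 mg/m^3

Convert liters to m^3: 1 m^3 = 1000 L
Concentration = mass / volume * 1000
= 11.6 / 4271.8 * 1000
= 0.002715482935 * 1000
= 2.7155 mg/m^3


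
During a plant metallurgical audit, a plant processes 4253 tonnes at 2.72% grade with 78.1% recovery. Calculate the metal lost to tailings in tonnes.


25.3343 tonnes

Total metal in feed:
= 4253 * 2.72 / 100 = 115.6816 tonnes
Metal recovered:
= 115.6816 * 78.1 / 100 = 90.3473296 tonnes
Metal lost to tailings:
= 115.6816 - 90.3473296
= 25.3343 tonnes


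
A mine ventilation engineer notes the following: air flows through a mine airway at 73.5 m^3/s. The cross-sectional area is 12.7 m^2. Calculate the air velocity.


Velocity = flow rate / cross-sectional area
= 73.5 / 12.7
= 5.7874 m/s

5.7874 m/s


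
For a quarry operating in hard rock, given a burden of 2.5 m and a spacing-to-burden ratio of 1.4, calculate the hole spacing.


3.5 m

Spacing = burden * ratio
= 2.5 * 1.4
= 3.5 m


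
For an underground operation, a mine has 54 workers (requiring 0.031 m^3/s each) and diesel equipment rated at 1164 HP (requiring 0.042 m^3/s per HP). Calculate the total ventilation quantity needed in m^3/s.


Airflow for workers:
Q_people = 54 * 0.031 = 1.674 m^3/s
Airflow for diesel equipment:
Q_diesel = 1164 * 0.042 = 48.888 m^3/s
Total ventilation:
Q_total = 1.674 + 48.888
= 50.562 m^3/s

50.562 m^3/s


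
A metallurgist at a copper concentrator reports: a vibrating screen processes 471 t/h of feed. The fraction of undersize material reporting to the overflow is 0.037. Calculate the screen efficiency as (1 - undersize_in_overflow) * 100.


96.3%

Screen efficiency = (1 - fraction of undersize in overflow) * 100
= (1 - 0.037) * 100
= 0.963 * 100
= 96.3%


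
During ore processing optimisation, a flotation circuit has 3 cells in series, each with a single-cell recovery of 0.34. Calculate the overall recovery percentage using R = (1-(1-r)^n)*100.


Complement of single-cell recovery:
1 - r = 1 - 0.34 = 0.66
Raise to power n:
(1 - r)^3 = 0.66^3 = 0.287496
Overall recovery:
R = (1 - 0.287496) * 100
= 71.2504%

71.2504%


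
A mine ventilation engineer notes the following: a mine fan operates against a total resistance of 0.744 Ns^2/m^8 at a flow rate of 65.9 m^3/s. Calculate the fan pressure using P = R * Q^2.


3231.0506 Pa

Compute Q^2:
Q^2 = 65.9^2 = 4342.81
Compute pressure:
P = R * Q^2 = 0.744 * 4342.81
= 3231.0506 Pa


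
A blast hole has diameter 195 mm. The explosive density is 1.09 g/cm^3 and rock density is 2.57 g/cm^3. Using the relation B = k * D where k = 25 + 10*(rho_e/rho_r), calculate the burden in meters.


First, compute k:
rho_e / rho_r = 1.09 / 2.57 = 0.4241245136
k = 25 + 10 * 0.4241245136 = 29.24124514
Then, compute burden:
B = k * D / 1000 = 29.24124514 * 195 / 1000
= 5702.042802 / 1000
= 5.702 m

5.702 m


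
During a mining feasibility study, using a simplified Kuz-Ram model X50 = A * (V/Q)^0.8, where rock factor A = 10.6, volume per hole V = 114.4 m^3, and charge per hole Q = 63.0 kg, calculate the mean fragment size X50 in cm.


17.0834 cm

Compute V/Q:
V/Q = 114.4 / 63.0 = 1.815873016
Raise to the power 0.8:
(V/Q)^0.8 = 1.815873016^0.8 = 1.61164127
Multiply by A:
X50 = 10.6 * 1.61164127
= 17.0834 cm


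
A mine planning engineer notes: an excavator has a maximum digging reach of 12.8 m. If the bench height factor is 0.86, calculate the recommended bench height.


11.008 m

Bench height = reach * factor
= 12.8 * 0.86
= 11.008 m


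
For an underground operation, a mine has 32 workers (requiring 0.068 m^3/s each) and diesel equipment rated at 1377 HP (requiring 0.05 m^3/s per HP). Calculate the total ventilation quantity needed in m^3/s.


71.026 m^3/s

Airflow for workers:
Q_people = 32 * 0.068 = 2.176 m^3/s
Airflow for diesel equipment:
Q_diesel = 1377 * 0.05 = 68.85 m^3/s
Total ventilation:
Q_total = 2.176 + 68.85
= 71.026 m^3/s


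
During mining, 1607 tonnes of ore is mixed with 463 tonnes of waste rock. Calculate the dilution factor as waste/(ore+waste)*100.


Total material = ore + waste
= 1607 + 463 = 2070 tonnes
Dilution = waste / total * 100
= 463 / 2070 * 100
= 0.2236714976 * 100
= 22.3671%

22.3671%


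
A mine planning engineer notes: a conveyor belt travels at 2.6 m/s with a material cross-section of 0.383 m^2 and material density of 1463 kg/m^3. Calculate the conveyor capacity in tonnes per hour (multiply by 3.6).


5244.6794 t/h

Volumetric flow = speed * area
= 2.6 * 0.383 = 0.9958 m^3/s
Mass flow = volumetric * density
= 0.9958 * 1463 = 1456.8554 kg/s
Convert to t/h: multiply by 3.6
Capacity = 1456.8554 * 3.6
= 5244.6794 t/h


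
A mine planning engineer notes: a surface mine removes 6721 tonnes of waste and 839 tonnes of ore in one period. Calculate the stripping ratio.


Stripping ratio = waste tonnage / ore tonnage
= 6721 / 839
= 8.0107

8.0107


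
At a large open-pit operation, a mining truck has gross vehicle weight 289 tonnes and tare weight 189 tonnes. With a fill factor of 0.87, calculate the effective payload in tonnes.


Maximum payload = gross - tare
= 289 - 189 = 100 tonnes
Effective payload = max payload * fill factor
= 100 * 0.87
= 87.0 tonnes

87.0 tonnes


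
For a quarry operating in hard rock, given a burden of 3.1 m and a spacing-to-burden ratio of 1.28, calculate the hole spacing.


Spacing = burden * ratio
= 3.1 * 1.28
= 3.968 m

3.968 m


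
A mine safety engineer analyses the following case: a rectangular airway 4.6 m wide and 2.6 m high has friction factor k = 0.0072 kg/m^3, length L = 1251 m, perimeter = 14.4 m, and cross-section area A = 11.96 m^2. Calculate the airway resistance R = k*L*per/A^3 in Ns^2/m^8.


Compute the numerator:
k * L * per = 0.0072 * 1251 * 14.4
= 129.70368
Compute the denominator:
A^3 = 11.96^3 = 1710.777536
Resistance:
R = 129.70368 / 1710.777536
= 0.0758 Ns^2/m^8

0.0758 Ns^2/m^8


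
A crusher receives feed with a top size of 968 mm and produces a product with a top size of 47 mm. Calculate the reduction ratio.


20.5957

Reduction ratio = feed size / product size
= 968 / 47
= 20.5957


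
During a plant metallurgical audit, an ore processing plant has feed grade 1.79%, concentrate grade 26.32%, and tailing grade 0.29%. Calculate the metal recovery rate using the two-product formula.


84.7325%

Using the two-product formula:
R = 100 * c * (f - t) / (f * (c - t))
Numerator = 100 * 26.32 * (1.79 - 0.29)
= 100 * 26.32 * 1.5
= 3948.0
Denominator = 1.79 * (26.32 - 0.29)
= 1.79 * 26.03
= 46.5937
R = 3948.0 / 46.5937
= 84.7325%


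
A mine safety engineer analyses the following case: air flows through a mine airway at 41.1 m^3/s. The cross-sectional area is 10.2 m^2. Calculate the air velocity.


4.0294 m/s

Velocity = flow rate / cross-sectional area
= 41.1 / 10.2
= 4.0294 m/s


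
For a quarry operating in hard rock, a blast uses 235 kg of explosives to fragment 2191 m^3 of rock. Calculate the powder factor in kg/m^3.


Powder factor = explosive mass / rock volume
= 235 / 2191
= 0.1073 kg/m^3

0.1073 kg/m^3


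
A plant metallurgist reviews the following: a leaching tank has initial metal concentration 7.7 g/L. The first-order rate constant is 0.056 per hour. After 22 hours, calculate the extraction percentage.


Compute the exponent:
-k * t = -0.056 * 22 = -1.232
Remaining concentration:
C = 7.7 * exp(-1.232)
= 7.7 * 0.2917085767
= 2.246156041 g/L
Extracted = 7.7 - 2.246156041 = 5.453843959 g/L
Extraction % = 5.453843959 / 7.7 * 100
= 70.8291%

70.8291%


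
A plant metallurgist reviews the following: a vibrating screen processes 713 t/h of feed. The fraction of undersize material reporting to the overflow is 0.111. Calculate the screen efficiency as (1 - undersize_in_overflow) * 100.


88.9%

Screen efficiency = (1 - fraction of undersize in overflow) * 100
= (1 - 0.111) * 100
= 0.889 * 100
= 88.9%


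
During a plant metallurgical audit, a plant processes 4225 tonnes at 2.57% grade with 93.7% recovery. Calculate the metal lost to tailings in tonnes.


Total metal in feed:
= 4225 * 2.57 / 100 = 108.5825 tonnes
Metal recovered:
= 108.5825 * 93.7 / 100 = 101.7418025 tonnes
Metal lost to tailings:
= 108.5825 - 101.7418025
= 6.8407 tonnes

6.8407 tonnes


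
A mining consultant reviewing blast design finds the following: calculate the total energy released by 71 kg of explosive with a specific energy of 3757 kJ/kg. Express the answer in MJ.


Energy = mass * specific_energy / 1000
= 71 * 3757 / 1000
= 266747 / 1000
= 266.747 MJ

266.747 MJ


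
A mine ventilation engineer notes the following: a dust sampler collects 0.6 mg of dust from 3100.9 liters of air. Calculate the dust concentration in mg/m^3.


Convert liters to m^3: 1 m^3 = 1000 L
Concentration = mass / volume * 1000
= 0.6 / 3100.9 * 1000
= 0.0001934922119 * 1000
= 0.1935 mg/m^3

0.1935 mg/m^3


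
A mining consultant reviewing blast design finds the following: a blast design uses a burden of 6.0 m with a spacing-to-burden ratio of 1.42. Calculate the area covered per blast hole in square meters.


51.12 m^2

First, find the spacing:
Spacing = burden * ratio = 6.0 * 1.42
= 8.52 m
Then, calculate the area:
Area = burden * spacing = 6.0 * 8.52
= 51.12 m^2


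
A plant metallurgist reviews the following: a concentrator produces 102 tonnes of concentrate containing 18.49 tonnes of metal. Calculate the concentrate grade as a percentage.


Grade = (metal in concentrate / concentrate mass) * 100
= (18.49 / 102) * 100
= 0.1812745098 * 100
= 18.1275%

18.1275%


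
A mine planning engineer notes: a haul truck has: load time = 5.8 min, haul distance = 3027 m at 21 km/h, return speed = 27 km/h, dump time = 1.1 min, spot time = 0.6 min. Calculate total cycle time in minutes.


22.8752 min

Convert haul speed to m/min: 21 * 1000/60 = 350 m/min
Haul time = 3027 / 350 = 8.648571429 min
Convert return speed to m/min: 27 * 1000/60 = 450 m/min
Return time = 3027 / 450 = 6.726666667 min
Total cycle time:
= 5.8 + 8.648571429 + 1.1 + 6.726666667 + 0.6
= 22.8752 min


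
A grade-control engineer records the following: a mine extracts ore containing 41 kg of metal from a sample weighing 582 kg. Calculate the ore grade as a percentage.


Ore grade = (metal mass / ore mass) * 100
= (41 / 582) * 100
= 0.0704467354 * 100
= 7.0447%

7.0447%


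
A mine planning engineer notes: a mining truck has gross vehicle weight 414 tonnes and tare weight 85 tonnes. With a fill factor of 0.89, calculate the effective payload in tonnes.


292.81 tonnes

Maximum payload = gross - tare
= 414 - 85 = 329 tonnes
Effective payload = max payload * fill factor
= 329 * 0.89
= 292.81 tonnes


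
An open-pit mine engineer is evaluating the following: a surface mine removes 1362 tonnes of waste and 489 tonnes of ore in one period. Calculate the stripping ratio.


Stripping ratio = waste tonnage / ore tonnage
= 1362 / 489
= 2.7853

2.7853


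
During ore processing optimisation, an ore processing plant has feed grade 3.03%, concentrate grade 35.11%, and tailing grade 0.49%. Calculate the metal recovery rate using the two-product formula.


85.0149%

Using the two-product formula:
R = 100 * c * (f - t) / (f * (c - t))
Numerator = 100 * 35.11 * (3.03 - 0.49)
= 100 * 35.11 * 2.54
= 8917.94
Denominator = 3.03 * (35.11 - 0.49)
= 3.03 * 34.62
= 104.8986
R = 8917.94 / 104.8986
= 85.0149%


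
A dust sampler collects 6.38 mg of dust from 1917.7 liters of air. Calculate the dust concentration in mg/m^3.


3.3269 mg/m^3

Convert liters to m^3: 1 m^3 = 1000 L
Concentration = mass / volume * 1000
= 6.38 / 1917.7 * 1000
= 0.003326902018 * 1000
= 3.3269 mg/m^3


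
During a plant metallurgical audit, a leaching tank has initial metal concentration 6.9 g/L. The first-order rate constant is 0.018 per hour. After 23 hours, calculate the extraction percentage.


Compute the exponent:
-k * t = -0.018 * 23 = -0.414
Remaining concentration:
C = 6.9 * exp(-0.414)
= 6.9 * 0.6610009513
= 4.560906564 g/L
Extracted = 6.9 - 4.560906564 = 2.339093436 g/L
Extraction % = 2.339093436 / 6.9 * 100
= 33.8999%

33.8999%


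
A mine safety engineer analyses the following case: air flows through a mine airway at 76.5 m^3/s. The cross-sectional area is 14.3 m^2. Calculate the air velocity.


5.3497 m/s

Velocity = flow rate / cross-sectional area
= 76.5 / 14.3
= 5.3497 m/s


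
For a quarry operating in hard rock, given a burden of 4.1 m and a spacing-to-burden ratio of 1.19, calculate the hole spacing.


Spacing = burden * ratio
= 4.1 * 1.19
= 4.879 m

4.879 m


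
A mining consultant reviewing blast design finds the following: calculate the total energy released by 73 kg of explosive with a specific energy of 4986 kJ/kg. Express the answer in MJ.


Energy = mass * specific_energy / 1000
= 73 * 4986 / 1000
= 363978 / 1000
= 363.978 MJ

363.978 MJ


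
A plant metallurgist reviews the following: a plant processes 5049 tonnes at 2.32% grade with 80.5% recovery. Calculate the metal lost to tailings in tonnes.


Total metal in feed:
= 5049 * 2.32 / 100 = 117.1368 tonnes
Metal recovered:
= 117.1368 * 80.5 / 100 = 94.295124 tonnes
Metal lost to tailings:
= 117.1368 - 94.295124
= 22.8417 tonnes

22.8417 tonnes


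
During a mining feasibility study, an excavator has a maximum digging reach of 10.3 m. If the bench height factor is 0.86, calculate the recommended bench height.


Bench height = reach * factor
= 10.3 * 0.86
= 8.858 m

8.858 m


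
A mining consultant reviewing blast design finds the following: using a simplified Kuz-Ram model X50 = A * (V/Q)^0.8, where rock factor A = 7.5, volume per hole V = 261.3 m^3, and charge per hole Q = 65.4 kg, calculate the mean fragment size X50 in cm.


22.7149 cm

Compute V/Q:
V/Q = 261.3 / 65.4 = 3.995412844
Raise to the power 0.8:
(V/Q)^0.8 = 3.995412844^0.8 = 3.028651683
Multiply by A:
X50 = 7.5 * 3.028651683
= 22.7149 cm


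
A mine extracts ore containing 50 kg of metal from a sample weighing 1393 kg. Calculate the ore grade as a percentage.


3.5894%

Ore grade = (metal mass / ore mass) * 100
= (50 / 1393) * 100
= 0.03589375449 * 100
= 3.5894%


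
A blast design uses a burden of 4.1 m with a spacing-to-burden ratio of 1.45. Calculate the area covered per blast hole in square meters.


First, find the spacing:
Spacing = burden * ratio = 4.1 * 1.45
= 5.945 m
Then, calculate the area:
Area = burden * spacing = 4.1 * 5.945
= 24.3745 m^2

24.3745 m^2


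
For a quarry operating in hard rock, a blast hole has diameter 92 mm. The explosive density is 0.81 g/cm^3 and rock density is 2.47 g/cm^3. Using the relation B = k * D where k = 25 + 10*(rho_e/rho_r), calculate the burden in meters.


2.6017 m

First, compute k:
rho_e / rho_r = 0.81 / 2.47 = 0.3279352227
k = 25 + 10 * 0.3279352227 = 28.27935223
Then, compute burden:
B = k * D / 1000 = 28.27935223 * 92 / 1000
= 2601.700405 / 1000
= 2.6017 m


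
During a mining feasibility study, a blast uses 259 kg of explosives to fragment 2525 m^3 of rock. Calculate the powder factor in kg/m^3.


0.1026 kg/m^3

Powder factor = explosive mass / rock volume
= 259 / 2525
= 0.1026 kg/m^3


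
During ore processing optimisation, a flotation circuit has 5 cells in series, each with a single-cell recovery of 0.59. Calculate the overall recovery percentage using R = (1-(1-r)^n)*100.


Complement of single-cell recovery:
1 - r = 1 - 0.59 = 0.41
Raise to power n:
(1 - r)^5 = 0.41^5 = 0.0115856201
Overall recovery:
R = (1 - 0.0115856201) * 100
= 98.8414%

98.8414%


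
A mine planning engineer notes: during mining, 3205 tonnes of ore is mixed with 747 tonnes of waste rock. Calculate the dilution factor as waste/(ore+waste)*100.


18.9018%

Total material = ore + waste
= 3205 + 747 = 3952 tonnes
Dilution = waste / total * 100
= 747 / 3952 * 100
= 0.1890182186 * 100
= 18.9018%


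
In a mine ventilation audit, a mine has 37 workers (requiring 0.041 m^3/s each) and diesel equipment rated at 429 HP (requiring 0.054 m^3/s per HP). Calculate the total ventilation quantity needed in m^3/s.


Airflow for workers:
Q_people = 37 * 0.041 = 1.517 m^3/s
Airflow for diesel equipment:
Q_diesel = 429 * 0.054 = 23.166 m^3/s
Total ventilation:
Q_total = 1.517 + 23.166
= 24.683 m^3/s

24.683 m^3/s


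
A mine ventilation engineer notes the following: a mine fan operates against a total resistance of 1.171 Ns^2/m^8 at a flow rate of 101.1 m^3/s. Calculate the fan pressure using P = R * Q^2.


Compute Q^2:
Q^2 = 101.1^2 = 10221.21
Compute pressure:
P = R * Q^2 = 1.171 * 10221.21
= 11969.0369 Pa

11969.0369 Pa


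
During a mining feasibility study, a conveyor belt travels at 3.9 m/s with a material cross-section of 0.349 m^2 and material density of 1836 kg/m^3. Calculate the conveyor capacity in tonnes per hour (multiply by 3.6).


8996.3266 t/h

Volumetric flow = speed * area
= 3.9 * 0.349 = 1.3611 m^3/s
Mass flow = volumetric * density
= 1.3611 * 1836 = 2498.9796 kg/s
Convert to t/h: multiply by 3.6
Capacity = 2498.9796 * 3.6
= 8996.3266 t/h


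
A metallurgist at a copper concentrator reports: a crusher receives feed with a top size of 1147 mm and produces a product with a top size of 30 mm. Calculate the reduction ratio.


38.2333

Reduction ratio = feed size / product size
= 1147 / 30
= 38.2333


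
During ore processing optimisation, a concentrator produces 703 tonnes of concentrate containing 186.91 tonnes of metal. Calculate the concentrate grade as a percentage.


Grade = (metal in concentrate / concentrate mass) * 100
= (186.91 / 703) * 100
= 0.2658748222 * 100
= 26.5875%

26.5875%


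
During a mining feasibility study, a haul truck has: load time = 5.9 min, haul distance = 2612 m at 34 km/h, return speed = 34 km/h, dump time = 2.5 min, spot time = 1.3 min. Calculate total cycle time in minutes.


18.9188 min

Convert haul speed to m/min: 34 * 1000/60 = 566.6666667 m/min
Haul time = 2612 / 566.6666667 = 4.609411765 min
Convert return speed to m/min: 34 * 1000/60 = 566.6666667 m/min
Return time = 2612 / 566.6666667 = 4.609411765 min
Total cycle time:
= 5.9 + 4.609411765 + 2.5 + 4.609411765 + 1.3
= 18.9188 min


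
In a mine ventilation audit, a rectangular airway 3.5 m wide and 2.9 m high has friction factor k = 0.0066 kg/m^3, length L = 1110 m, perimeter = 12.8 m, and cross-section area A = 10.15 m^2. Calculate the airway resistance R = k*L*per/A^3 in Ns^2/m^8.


Compute the numerator:
k * L * per = 0.0066 * 1110 * 12.8
= 93.7728
Compute the denominator:
A^3 = 10.15^3 = 1045.678375
Resistance:
R = 93.7728 / 1045.678375
= 0.0897 Ns^2/m^8

0.0897 Ns^2/m^8


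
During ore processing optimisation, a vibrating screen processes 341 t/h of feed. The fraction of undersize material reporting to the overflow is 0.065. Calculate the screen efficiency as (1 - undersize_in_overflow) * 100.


93.5%

Screen efficiency = (1 - fraction of undersize in overflow) * 100
= (1 - 0.065) * 100
= 0.935 * 100
= 93.5%


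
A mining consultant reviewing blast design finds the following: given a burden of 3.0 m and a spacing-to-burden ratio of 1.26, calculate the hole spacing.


Spacing = burden * ratio
= 3.0 * 1.26
= 3.78 m

3.78 m


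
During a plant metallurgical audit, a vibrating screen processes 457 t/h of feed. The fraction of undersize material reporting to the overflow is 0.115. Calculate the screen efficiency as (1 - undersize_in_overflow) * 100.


88.5%

Screen efficiency = (1 - fraction of undersize in overflow) * 100
= (1 - 0.115) * 100
= 0.885 * 100
= 88.5%


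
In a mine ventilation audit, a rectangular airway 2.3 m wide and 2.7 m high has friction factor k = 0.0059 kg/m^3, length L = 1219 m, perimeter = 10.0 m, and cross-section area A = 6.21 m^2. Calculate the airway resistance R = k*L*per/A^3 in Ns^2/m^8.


Compute the numerator:
k * L * per = 0.0059 * 1219 * 10.0
= 71.921
Compute the denominator:
A^3 = 6.21^3 = 239.483061
Resistance:
R = 71.921 / 239.483061
= 0.3003 Ns^2/m^8

0.3003 Ns^2/m^8


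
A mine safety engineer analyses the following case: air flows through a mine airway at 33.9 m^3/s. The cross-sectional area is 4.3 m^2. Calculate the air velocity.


7.8837 m/s

Velocity = flow rate / cross-sectional area
= 33.9 / 4.3
= 7.8837 m/s


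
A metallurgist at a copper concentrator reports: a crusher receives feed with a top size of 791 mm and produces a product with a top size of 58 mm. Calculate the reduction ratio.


Reduction ratio = feed size / product size
= 791 / 58
= 13.6379

13.6379


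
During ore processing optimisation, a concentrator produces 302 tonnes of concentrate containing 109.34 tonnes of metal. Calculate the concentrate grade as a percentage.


Grade = (metal in concentrate / concentrate mass) * 100
= (109.34 / 302) * 100
= 0.3620529801 * 100
= 36.2053%

36.2053%


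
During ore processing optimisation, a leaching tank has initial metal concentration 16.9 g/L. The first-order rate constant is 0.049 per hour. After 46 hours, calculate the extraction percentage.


89.5022%

Compute the exponent:
-k * t = -0.049 * 46 = -2.254
Remaining concentration:
C = 16.9 * exp(-2.254)
= 16.9 * 0.1049784697
= 1.774136139 g/L
Extracted = 16.9 - 1.774136139 = 15.12586386 g/L
Extraction % = 15.12586386 / 16.9 * 100
= 89.5022%


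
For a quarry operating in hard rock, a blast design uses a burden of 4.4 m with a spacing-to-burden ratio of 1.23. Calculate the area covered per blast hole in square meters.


First, find the spacing:
Spacing = burden * ratio = 4.4 * 1.23
= 5.412 m
Then, calculate the area:
Area = burden * spacing = 4.4 * 5.412
= 23.8128 m^2

23.8128 m^2


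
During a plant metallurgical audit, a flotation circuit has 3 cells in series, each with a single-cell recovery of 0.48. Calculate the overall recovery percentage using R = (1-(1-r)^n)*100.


85.9392%

Complement of single-cell recovery:
1 - r = 1 - 0.48 = 0.52
Raise to power n:
(1 - r)^3 = 0.52^3 = 0.140608
Overall recovery:
R = (1 - 0.140608) * 100
= 85.9392%


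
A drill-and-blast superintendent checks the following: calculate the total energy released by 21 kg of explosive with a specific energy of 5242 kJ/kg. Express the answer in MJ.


Energy = mass * specific_energy / 1000
= 21 * 5242 / 1000
= 110082 / 1000
= 110.082 MJ

110.082 MJ


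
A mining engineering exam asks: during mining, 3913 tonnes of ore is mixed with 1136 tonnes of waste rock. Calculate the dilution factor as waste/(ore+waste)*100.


22.4995%

Total material = ore + waste
= 3913 + 1136 = 5049 tonnes
Dilution = waste / total * 100
= 1136 / 5049 * 100
= 0.2249950485 * 100
= 22.4995%


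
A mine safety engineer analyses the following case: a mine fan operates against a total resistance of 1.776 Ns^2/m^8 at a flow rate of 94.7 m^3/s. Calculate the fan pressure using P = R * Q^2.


15927.3278 Pa

Compute Q^2:
Q^2 = 94.7^2 = 8968.09
Compute pressure:
P = R * Q^2 = 1.776 * 8968.09
= 15927.3278 Pa


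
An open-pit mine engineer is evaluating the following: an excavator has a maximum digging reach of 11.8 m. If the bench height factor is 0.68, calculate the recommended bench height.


8.024 m

Bench height = reach * factor
= 11.8 * 0.68
= 8.024 m


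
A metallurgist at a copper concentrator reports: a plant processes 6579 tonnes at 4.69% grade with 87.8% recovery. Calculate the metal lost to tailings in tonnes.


37.6437 tonnes

Total metal in feed:
= 6579 * 4.69 / 100 = 308.5551 tonnes
Metal recovered:
= 308.5551 * 87.8 / 100 = 270.9113778 tonnes
Metal lost to tailings:
= 308.5551 - 270.9113778
= 37.6437 tonnes


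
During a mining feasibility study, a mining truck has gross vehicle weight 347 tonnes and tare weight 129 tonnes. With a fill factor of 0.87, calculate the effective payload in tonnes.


189.66 tonnes

Maximum payload = gross - tare
= 347 - 129 = 218 tonnes
Effective payload = max payload * fill factor
= 218 * 0.87
= 189.66 tonnes


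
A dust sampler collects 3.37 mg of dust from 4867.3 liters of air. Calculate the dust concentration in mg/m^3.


0.6924 mg/m^3

Convert liters to m^3: 1 m^3 = 1000 L
Concentration = mass / volume * 1000
= 3.37 / 4867.3 * 1000
= 0.0006923756497 * 1000
= 0.6924 mg/m^3


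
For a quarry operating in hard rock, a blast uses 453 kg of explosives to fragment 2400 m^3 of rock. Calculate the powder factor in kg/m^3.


Powder factor = explosive mass / rock volume
= 453 / 2400
= 0.1888 kg/m^3

0.1888 kg/m^3


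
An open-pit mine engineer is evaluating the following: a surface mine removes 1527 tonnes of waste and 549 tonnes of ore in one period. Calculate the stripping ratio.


2.7814

Stripping ratio = waste tonnage / ore tonnage
= 1527 / 549
= 2.7814


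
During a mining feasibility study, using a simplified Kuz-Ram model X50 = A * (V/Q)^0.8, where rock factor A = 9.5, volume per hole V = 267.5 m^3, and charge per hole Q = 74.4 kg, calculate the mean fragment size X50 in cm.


26.4438 cm

Compute V/Q:
V/Q = 267.5 / 74.4 = 3.595430108
Raise to the power 0.8:
(V/Q)^0.8 = 3.595430108^0.8 = 2.7835606
Multiply by A:
X50 = 9.5 * 2.7835606
= 26.4438 cm


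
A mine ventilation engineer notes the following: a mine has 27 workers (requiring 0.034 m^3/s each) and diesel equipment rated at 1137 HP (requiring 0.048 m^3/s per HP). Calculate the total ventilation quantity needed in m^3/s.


55.494 m^3/s

Airflow for workers:
Q_people = 27 * 0.034 = 0.918 m^3/s
Airflow for diesel equipment:
Q_diesel = 1137 * 0.048 = 54.576 m^3/s
Total ventilation:
Q_total = 0.918 + 54.576
= 55.494 m^3/s


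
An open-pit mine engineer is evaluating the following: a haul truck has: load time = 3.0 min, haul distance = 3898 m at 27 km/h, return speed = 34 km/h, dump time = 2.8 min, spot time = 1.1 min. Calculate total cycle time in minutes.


Convert haul speed to m/min: 27 * 1000/60 = 450 m/min
Haul time = 3898 / 450 = 8.662222222 min
Convert return speed to m/min: 34 * 1000/60 = 566.6666667 m/min
Return time = 3898 / 566.6666667 = 6.878823529 min
Total cycle time:
= 3.0 + 8.662222222 + 2.8 + 6.878823529 + 1.1
= 22.441 min

22.441 min


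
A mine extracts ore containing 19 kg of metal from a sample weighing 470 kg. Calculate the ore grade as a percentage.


4.0426%

Ore grade = (metal mass / ore mass) * 100
= (19 / 470) * 100
= 0.04042553191 * 100
= 4.0426%


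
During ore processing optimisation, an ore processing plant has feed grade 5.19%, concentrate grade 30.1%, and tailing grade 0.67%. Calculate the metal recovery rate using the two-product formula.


89.0733%

Using the two-product formula:
R = 100 * c * (f - t) / (f * (c - t))
Numerator = 100 * 30.1 * (5.19 - 0.67)
= 100 * 30.1 * 4.52
= 13605.2
Denominator = 5.19 * (30.1 - 0.67)
= 5.19 * 29.43
= 152.7417
R = 13605.2 / 152.7417
= 89.0733%


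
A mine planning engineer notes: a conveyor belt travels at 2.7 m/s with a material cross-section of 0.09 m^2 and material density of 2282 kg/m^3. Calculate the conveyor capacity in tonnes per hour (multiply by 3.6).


1996.2936 t/h

Volumetric flow = speed * area
= 2.7 * 0.09 = 0.243 m^3/s
Mass flow = volumetric * density
= 0.243 * 2282 = 554.526 kg/s
Convert to t/h: multiply by 3.6
Capacity = 554.526 * 3.6
= 1996.2936 t/h


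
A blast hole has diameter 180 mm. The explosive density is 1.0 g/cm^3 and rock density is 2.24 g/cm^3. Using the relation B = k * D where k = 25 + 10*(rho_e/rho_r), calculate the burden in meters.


5.3036 m

First, compute k:
rho_e / rho_r = 1.0 / 2.24 = 0.4464285714
k = 25 + 10 * 0.4464285714 = 29.46428571
Then, compute burden:
B = k * D / 1000 = 29.46428571 * 180 / 1000
= 5303.571429 / 1000
= 5.3036 m
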